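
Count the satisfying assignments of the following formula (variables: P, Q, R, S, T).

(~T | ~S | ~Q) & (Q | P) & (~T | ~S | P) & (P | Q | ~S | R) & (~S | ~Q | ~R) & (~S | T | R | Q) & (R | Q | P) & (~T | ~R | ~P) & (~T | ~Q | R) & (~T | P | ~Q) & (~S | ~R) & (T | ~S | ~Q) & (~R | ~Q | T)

6

There are 2^5 = 32 truth assignments over (P, Q, R, S, T).
Split on P. With P = 1, the clauses containing P are satisfied and ~P drops from the rest; 5 of the 2^4 = 16 assignments to the other variables satisfy what remains.
With P = 0, by the same count on the reduced clause set, 1 assignment works.
Total: 5 + 1 = 6.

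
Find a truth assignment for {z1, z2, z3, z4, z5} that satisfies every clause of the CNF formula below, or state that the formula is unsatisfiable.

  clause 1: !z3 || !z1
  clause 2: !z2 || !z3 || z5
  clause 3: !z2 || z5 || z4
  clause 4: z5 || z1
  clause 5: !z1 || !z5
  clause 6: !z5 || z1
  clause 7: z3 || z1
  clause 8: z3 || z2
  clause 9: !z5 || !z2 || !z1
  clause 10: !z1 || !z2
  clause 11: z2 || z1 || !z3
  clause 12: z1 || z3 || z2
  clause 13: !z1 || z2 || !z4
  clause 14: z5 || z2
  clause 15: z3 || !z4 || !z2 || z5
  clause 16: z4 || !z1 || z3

UNSATISFIABLE

Case z3 = false:
From the singleton clause (z1), z1 = true.
From the singleton clause (!z5), z5 = false.
From the singleton clause (z2), z2 = true.
That conflicts with the unit clause (!z2).
That branch fails; take z3 = true instead.
From the singleton clause (!z1), z1 = false.
From the singleton clause (z5), z5 = true.
That conflicts with the unit clause (!z5).
Neither z3 = true nor z3 = false works.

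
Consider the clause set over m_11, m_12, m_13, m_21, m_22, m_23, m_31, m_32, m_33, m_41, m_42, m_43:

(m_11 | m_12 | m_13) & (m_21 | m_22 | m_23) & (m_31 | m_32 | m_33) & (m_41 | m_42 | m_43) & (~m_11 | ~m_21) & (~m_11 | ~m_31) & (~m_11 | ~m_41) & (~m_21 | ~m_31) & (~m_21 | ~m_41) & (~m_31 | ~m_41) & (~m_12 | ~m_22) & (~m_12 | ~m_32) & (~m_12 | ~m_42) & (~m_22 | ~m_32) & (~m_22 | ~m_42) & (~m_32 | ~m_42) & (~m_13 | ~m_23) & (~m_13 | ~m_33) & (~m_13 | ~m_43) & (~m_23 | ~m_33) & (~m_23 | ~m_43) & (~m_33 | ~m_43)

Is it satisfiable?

No, unsatisfiable

Try m_11 = 0.
Try m_12 = 1.
From the singleton clause (~m_22), m_22 = 0.
From the singleton clause (~m_32), m_32 = 0.
From the singleton clause (~m_42), m_42 = 0.
Try m_21 = 1.
From the singleton clause (~m_31), m_31 = 0.
From the singleton clause (m_33), m_33 = 1.
From the singleton clause (~m_41), m_41 = 0.
From the singleton clause (m_43), m_43 = 1.
That conflicts with the unit clause (~m_43).
Backtrack on m_21: now try m_21 = 0.
From the singleton clause (m_23), m_23 = 1.
From the singleton clause (~m_13), m_13 = 0.
From the singleton clause (~m_33), m_33 = 0.
From the singleton clause (m_31), m_31 = 1.
From the singleton clause (~m_41), m_41 = 0.
From the singleton clause (m_43), m_43 = 1.
That conflicts with the unit clause (~m_43).
Either choice for m_21 ends in contradiction.
Backtrack on m_12: now try m_12 = 0.
From the singleton clause (m_13), m_13 = 1.
From the singleton clause (~m_23), m_23 = 0.
From the singleton clause (~m_33), m_33 = 0.
From the singleton clause (~m_43), m_43 = 0.
Try m_21 = 1.
From the singleton clause (~m_31), m_31 = 0.
From the singleton clause (m_32), m_32 = 1.
From the singleton clause (~m_41), m_41 = 0.
From the singleton clause (m_42), m_42 = 1.
That conflicts with the unit clause (~m_42).
Backtrack on m_21: now try m_21 = 0.
From the singleton clause (m_22), m_22 = 1.
From the singleton clause (~m_32), m_32 = 0.
From the singleton clause (m_31), m_31 = 1.
From the singleton clause (~m_41), m_41 = 0.
From the singleton clause (m_42), m_42 = 1.
That conflicts with the unit clause (~m_42).
Either choice for m_21 ends in contradiction.
Either choice for m_12 ends in contradiction.
Backtrack on m_11: now try m_11 = 1.
From the singleton clause (~m_21), m_21 = 0.
From the singleton clause (~m_31), m_31 = 0.
From the singleton clause (~m_41), m_41 = 0.
Try m_22 = 1.
From the singleton clause (~m_12), m_12 = 0.
From the singleton clause (~m_32), m_32 = 0.
From the singleton clause (m_33), m_33 = 1.
From the singleton clause (~m_42), m_42 = 0.
From the singleton clause (m_43), m_43 = 1.
That conflicts with the unit clause (~m_43).
Backtrack on m_22: now try m_22 = 0.
From the singleton clause (m_23), m_23 = 1.
From the singleton clause (~m_13), m_13 = 0.
From the singleton clause (~m_33), m_33 = 0.
From the singleton clause (m_32), m_32 = 1.
From the singleton clause (~m_12), m_12 = 0.
From the singleton clause (~m_42), m_42 = 0.
From the singleton clause (m_43), m_43 = 1.
That conflicts with the unit clause (~m_43).
Either choice for m_22 ends in contradiction.
Either choice for m_11 ends in contradiction.
No assignment satisfies every clause.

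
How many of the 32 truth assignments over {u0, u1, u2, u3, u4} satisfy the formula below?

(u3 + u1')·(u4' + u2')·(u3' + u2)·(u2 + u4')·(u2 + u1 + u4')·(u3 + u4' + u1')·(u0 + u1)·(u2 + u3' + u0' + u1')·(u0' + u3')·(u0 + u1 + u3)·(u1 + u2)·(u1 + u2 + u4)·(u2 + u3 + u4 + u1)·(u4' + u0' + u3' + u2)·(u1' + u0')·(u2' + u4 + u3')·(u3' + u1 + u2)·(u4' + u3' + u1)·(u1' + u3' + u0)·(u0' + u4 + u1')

1

There are 2^5 = 32 truth assignments over (u0, u1, u2, u3, u4).
Split on u1. With u1 = 1, the clauses containing u1 are satisfied and u1' drops from the rest; 0 of the 2^4 = 16 assignments to the other variables satisfy what remains.
With u1 = 0, by the same count on the reduced clause set, 1 assignment works.
Total: 0 + 1 = 1.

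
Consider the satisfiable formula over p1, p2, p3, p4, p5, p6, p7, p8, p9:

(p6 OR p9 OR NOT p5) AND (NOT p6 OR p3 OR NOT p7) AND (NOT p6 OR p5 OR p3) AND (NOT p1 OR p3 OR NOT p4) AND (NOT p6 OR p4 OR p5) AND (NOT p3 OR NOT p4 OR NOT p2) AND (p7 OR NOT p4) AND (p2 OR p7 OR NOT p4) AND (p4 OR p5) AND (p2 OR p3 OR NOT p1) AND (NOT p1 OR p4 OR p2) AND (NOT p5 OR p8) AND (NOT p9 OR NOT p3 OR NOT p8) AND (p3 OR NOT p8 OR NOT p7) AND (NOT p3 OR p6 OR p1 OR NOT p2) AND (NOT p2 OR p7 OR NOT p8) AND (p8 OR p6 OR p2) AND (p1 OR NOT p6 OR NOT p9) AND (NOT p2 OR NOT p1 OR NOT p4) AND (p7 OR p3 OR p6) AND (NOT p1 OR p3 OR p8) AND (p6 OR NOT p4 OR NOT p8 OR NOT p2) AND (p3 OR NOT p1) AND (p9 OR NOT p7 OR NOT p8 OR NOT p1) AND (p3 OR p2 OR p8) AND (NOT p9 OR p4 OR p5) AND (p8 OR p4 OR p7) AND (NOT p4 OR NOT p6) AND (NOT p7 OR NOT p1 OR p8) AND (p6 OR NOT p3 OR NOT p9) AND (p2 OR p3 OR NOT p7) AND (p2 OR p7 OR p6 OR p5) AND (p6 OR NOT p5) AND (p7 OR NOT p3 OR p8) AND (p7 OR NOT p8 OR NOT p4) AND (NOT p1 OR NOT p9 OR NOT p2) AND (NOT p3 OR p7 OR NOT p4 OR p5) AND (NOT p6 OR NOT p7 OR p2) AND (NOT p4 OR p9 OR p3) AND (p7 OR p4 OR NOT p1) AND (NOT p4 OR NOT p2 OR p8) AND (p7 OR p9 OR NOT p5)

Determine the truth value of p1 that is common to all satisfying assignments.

False

Suppose p1 = true.
Unit clause (p3) forces p3 = true.
Case p4 = false:
Unit clause (p5) forces p5 = true.
Unit clause (p2) forces p2 = true.
Unit clause (p8) forces p8 = true.
Unit clause (NOT p9) forces p9 = false.
Unit clause (p6) forces p6 = true.
Unit clause (p7) forces p7 = true.
But (NOT p7) is also a unit clause — contradiction.
So p4 must be the other value — set p4 = true.
Unit clause (NOT p2) forces p2 = false.
Unit clause (p7) forces p7 = true.
Unit clause (NOT p6) forces p6 = false.
Unit clause (p8) forces p8 = true.
Unit clause (NOT p9) forces p9 = false.
But (p9) is also a unit clause — contradiction.
Either choice for p4 ends in contradiction.
So every satisfying assignment has p1 = False.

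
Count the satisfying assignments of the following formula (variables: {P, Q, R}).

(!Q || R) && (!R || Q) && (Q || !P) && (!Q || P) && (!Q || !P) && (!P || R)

There are 2^3 = 8 truth assignments over (P, Q, R).
Check each against the 6 clauses (columns in the order P, Q, R):
  F F F  ✓ satisfies all
  F F T  ✗ fails (!R || Q)
  F T F  ✗ fails (!Q || R)
  F T T  ✗ fails (!Q || P)
  T F F  ✗ fails (Q || !P)
  T F T  ✗ fails (!R || Q)
  T T F  ✗ fails (!Q || R)
  T T T  ✗ fails (!Q || !P)
1 of the 8 rows is a model.

1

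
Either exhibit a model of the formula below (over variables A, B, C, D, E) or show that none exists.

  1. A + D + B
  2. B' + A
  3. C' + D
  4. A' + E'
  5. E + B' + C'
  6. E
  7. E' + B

UNSATISFIABLE

The clause (E) is unit, so E = 1.
The clause (A') is unit, so A = 0.
The clause (B') is unit, so B = 0.
Now (B) is unsatisfied and unit — conflict.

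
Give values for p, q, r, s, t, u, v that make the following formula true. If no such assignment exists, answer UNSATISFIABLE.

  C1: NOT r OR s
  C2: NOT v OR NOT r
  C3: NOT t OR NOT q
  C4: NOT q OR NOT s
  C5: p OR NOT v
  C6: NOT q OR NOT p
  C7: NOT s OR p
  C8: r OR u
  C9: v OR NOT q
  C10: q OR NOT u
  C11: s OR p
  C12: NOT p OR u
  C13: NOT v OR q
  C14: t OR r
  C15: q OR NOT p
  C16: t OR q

UNSATISFIABLE

Case r = false:
(u) alone gives u = true.
(q) alone gives q = true.
(NOT t) alone gives t = false.
That conflicts with the unit clause (t).
That branch fails; take r = true instead.
(s) alone gives s = true.
(NOT v) alone gives v = false.
(NOT q) alone gives q = false.
(p) alone gives p = true.
That conflicts with the unit clause (NOT p).
Either choice for r ends in contradiction.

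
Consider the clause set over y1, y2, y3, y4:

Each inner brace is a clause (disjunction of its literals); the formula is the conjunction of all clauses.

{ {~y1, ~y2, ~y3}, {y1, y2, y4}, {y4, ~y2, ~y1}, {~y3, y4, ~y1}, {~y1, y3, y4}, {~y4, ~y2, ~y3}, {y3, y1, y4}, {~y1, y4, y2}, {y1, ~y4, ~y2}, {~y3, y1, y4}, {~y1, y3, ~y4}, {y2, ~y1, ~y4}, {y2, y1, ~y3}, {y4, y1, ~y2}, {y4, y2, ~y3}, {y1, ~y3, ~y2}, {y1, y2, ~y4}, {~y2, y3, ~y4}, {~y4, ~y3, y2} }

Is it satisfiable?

Unsatisfiable

Case y1 = 0:
Case y2 = 1:
Unit clause (~y4) forces y4 = 0.
But (y4) is also a unit clause — contradiction.
Backtrack on y2: now try y2 = 0.
Unit clause (y4) forces y4 = 1.
But (~y4) is also a unit clause — contradiction.
Either choice for y2 ends in contradiction.
Backtrack on y1: now try y1 = 1.
Case y2 = 0:
Unit clause (y4) forces y4 = 1.
But (~y4) is also a unit clause — contradiction.
Backtrack on y2: now try y2 = 1.
Unit clause (~y3) forces y3 = 0.
Unit clause (y4) forces y4 = 1.
But (~y4) is also a unit clause — contradiction.
Either choice for y2 ends in contradiction.
Either choice for y1 ends in contradiction.
No assignment satisfies every clause.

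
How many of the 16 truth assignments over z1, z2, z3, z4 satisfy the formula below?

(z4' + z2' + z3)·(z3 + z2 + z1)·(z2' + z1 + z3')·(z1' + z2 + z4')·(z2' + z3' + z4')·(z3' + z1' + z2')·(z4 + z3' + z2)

There are 2^4 = 16 truth assignments over (z1, z2, z3, z4).
Split on z4. With z4 = 1, the clauses containing z4 are satisfied and z4' drops from the rest; 1 of the 2^3 = 8 assignments to the other variables satisfy what remains.
With z4 = 0, by the same count on the reduced clause set, 3 assignments work.
Total: 1 + 3 = 4.

4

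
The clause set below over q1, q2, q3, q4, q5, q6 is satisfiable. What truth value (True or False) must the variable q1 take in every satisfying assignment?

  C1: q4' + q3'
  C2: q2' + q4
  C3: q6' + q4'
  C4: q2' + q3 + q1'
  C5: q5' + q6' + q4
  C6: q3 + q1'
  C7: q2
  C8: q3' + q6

False

Suppose q1 = 1.
(q3) alone gives q3 = 1.
(q4') alone gives q4 = 0.
(q2') alone gives q2 = 0.
Now (q2) is unsatisfied and unit — conflict.
So every satisfying assignment has q1 = False.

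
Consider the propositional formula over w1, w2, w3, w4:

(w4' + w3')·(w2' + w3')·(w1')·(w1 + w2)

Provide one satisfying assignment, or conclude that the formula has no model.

w1: 0,  w2: 1,  w3: 0,  w4: 0

From the singleton clause (w1'), w1 = 0.
From the singleton clause (w2), w2 = 1.
From the singleton clause (w3'), w3 = 0.
All clauses hold; w4 can take either value.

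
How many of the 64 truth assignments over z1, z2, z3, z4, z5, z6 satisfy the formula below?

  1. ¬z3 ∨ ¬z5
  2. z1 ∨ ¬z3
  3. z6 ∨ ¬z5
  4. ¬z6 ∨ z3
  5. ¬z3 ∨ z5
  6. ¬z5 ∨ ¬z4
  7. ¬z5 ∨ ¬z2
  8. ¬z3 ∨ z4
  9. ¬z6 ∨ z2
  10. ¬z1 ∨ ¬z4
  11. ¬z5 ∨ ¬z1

6

There are 2^6 = 64 truth assignments over (z1, z2, z3, z4, z5, z6).
Split on z5. With z5 = True, the clauses containing z5 are satisfied and ¬z5 drops from the rest; 0 of the 2^5 = 32 assignments to the other variables satisfy what remains.
With z5 = False, by the same count on the reduced clause set, 6 assignments work.
(One model: z1=F, z2=F, z3=F, z4=F, z5=F, z6=F.)
Total: 0 + 6 = 6.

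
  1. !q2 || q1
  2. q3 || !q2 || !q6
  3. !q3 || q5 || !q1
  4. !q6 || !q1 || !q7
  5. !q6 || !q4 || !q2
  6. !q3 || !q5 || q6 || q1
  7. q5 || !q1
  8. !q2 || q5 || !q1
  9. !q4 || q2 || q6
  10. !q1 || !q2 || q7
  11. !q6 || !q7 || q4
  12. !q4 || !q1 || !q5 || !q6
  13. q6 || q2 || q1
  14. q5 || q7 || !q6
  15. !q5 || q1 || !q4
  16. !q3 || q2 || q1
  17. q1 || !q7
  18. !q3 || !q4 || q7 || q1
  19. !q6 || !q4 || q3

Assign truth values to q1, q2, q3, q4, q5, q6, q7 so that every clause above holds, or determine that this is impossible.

q1=true, q2=true, q3=false, q4=true, q5=true, q6=false, q7=true

Branch on q2: set q2 = true.
The clause (q1) is unit, so q1 = true.
The clause (q5) is unit, so q5 = true.
The clause (q7) is unit, so q7 = true.
The clause (!q6) is unit, so q6 = false.
All clauses hold; q3, q4 can take either value.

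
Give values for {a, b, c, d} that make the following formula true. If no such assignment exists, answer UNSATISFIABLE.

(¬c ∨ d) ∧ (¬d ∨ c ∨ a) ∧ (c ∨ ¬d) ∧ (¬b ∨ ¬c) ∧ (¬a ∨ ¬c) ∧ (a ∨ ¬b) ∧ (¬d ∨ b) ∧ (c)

The clause (c) is unit, so c = True.
The clause (d) is unit, so d = True.
The clause (¬b) is unit, so b = False.
Now (b) is unsatisfied and unit — conflict.

UNSATISFIABLE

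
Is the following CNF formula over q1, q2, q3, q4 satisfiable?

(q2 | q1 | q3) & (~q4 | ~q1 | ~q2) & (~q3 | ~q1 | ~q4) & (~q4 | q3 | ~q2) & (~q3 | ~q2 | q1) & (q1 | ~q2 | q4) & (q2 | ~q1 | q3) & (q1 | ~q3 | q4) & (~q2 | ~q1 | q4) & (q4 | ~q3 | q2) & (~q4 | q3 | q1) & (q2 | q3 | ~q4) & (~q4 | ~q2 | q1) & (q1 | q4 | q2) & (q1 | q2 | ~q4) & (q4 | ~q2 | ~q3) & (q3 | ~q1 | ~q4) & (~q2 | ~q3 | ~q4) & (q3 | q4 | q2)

Try q2 = 1.
Try q4 = 0.
From the singleton clause (q1), q1 = 1.
Now (~q1) is unsatisfied and unit — conflict.
That branch fails; take q4 = 1 instead.
From the singleton clause (~q1), q1 = 0.
Now (q1) is unsatisfied and unit — conflict.
Both values of q4 lead to a conflict.
That branch fails; take q2 = 0 instead.
Try q1 = 1.
From the singleton clause (q3), q3 = 1.
From the singleton clause (~q4), q4 = 0.
Now (q4) is unsatisfied and unit — conflict.
That branch fails; take q1 = 0 instead.
From the singleton clause (q3), q3 = 1.
From the singleton clause (q4), q4 = 1.
Now (~q4) is unsatisfied and unit — conflict.
Both values of q1 lead to a conflict.
Both values of q2 lead to a conflict.
No assignment satisfies every clause.

No, unsatisfiable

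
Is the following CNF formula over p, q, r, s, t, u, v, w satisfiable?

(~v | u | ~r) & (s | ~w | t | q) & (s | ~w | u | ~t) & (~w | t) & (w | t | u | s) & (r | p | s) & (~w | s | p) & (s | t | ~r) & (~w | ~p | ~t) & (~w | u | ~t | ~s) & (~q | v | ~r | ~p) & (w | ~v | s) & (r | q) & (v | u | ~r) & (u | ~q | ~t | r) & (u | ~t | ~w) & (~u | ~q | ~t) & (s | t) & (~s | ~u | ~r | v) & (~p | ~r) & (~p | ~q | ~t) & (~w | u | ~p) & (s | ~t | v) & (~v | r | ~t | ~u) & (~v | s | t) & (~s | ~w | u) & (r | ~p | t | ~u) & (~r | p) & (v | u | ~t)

Try w = 0.
Try v = 1.
From the singleton clause (s), s = 1.
Try u = 1.
Try r = 0.
From the singleton clause (q), q = 1.
From the singleton clause (~t), t = 0.
From the singleton clause (~p), p = 0.
This assignment satisfies each clause.
A satisfying assignment: p: 0,  q: 1,  r: 0,  s: 1,  t: 0,  u: 1,  v: 1,  w: 0.

Yes, satisfiable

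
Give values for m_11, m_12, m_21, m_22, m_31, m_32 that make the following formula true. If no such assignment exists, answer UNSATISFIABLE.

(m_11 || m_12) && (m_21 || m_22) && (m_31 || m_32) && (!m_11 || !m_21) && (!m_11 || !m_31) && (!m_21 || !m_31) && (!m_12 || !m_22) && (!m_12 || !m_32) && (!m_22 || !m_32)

UNSATISFIABLE

Case m_11 = true:
(!m_21) alone gives m_21 = false.
(m_22) alone gives m_22 = true.
(!m_31) alone gives m_31 = false.
(m_32) alone gives m_32 = true.
Now (!m_32) is unsatisfied and unit — conflict.
That branch fails; take m_11 = false instead.
(m_12) alone gives m_12 = true.
(!m_22) alone gives m_22 = false.
(m_21) alone gives m_21 = true.
(!m_31) alone gives m_31 = false.
(m_32) alone gives m_32 = true.
Now (!m_32) is unsatisfied and unit — conflict.
Neither m_11 = true nor m_11 = false works.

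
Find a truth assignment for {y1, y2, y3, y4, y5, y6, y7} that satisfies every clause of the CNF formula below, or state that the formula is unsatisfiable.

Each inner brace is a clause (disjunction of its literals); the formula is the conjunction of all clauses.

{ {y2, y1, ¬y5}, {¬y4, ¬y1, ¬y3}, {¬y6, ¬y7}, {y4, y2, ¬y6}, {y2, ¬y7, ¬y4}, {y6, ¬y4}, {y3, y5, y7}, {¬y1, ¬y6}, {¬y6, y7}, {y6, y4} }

UNSATISFIABLE

Branch on y6: set y6 = False.
The clause (¬y4) is unit, so y4 = False.
But (y4) is also a unit clause — contradiction.
Backtrack on y6: now try y6 = True.
The clause (¬y7) is unit, so y7 = False.
But (y7) is also a unit clause — contradiction.
Either choice for y6 ends in contradiction.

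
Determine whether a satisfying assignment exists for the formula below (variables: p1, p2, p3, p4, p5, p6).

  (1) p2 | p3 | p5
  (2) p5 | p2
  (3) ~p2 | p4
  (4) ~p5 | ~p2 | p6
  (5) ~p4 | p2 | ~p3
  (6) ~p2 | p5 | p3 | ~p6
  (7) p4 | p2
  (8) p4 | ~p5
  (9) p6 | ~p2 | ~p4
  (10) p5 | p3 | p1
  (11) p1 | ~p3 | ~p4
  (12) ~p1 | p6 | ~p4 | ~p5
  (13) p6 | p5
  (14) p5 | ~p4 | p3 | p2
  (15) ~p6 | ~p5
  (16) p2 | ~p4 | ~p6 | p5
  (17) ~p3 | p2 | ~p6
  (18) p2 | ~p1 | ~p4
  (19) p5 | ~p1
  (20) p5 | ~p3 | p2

Try p5 = 1.
Unit clause (p4) forces p4 = 1.
Unit clause (~p6) forces p6 = 0.
Unit clause (~p2) forces p2 = 0.
Unit clause (~p3) forces p3 = 0.
Unit clause (~p1) forces p1 = 0.
All clauses are satisfied.
A satisfying assignment: p1: 0, p2: 0, p3: 0, p4: 1, p5: 1, p6: 0.

Satisfiable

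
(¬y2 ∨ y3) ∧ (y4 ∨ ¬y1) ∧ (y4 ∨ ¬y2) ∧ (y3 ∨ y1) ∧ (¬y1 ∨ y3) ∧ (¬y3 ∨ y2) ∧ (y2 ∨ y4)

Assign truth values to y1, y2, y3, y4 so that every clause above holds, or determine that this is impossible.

Branch on y2: set y2 = True.
Unit clause (y3) forces y3 = True.
Unit clause (y4) forces y4 = True.
No clause remains; y1 is free.

y1: True,  y2: True,  y3: True,  y4: True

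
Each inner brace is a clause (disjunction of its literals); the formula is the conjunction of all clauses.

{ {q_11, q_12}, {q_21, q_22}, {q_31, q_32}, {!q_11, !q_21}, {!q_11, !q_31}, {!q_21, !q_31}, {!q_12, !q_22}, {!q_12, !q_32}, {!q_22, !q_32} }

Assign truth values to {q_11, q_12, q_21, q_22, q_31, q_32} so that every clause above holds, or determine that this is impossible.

Try q_11 = true.
The clause (!q_21) is unit, so q_21 = false.
The clause (q_22) is unit, so q_22 = true.
The clause (!q_31) is unit, so q_31 = false.
The clause (q_32) is unit, so q_32 = true.
That conflicts with the unit clause (!q_32).
Backtrack on q_11: now try q_11 = false.
The clause (q_12) is unit, so q_12 = true.
The clause (!q_22) is unit, so q_22 = false.
The clause (q_21) is unit, so q_21 = true.
The clause (!q_31) is unit, so q_31 = false.
The clause (q_32) is unit, so q_32 = true.
That conflicts with the unit clause (!q_32).
Neither q_11 = true nor q_11 = false works.

UNSATISFIABLE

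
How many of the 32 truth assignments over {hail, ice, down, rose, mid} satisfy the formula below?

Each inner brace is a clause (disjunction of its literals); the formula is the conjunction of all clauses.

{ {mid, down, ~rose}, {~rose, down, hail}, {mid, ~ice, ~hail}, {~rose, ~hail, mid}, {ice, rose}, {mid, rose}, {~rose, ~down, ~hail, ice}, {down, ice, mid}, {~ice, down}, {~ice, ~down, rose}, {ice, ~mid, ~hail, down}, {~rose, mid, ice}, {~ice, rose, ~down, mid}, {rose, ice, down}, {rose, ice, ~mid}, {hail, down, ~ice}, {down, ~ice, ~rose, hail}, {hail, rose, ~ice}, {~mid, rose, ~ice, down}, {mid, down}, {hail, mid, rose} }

There are 2^5 = 32 truth assignments over (hail, ice, down, rose, mid).
Split on rose. With rose = 1, the clauses containing rose are satisfied and ~rose drops from the rest; 4 of the 2^4 = 16 assignments to the other variables satisfy what remains.
With rose = 0, by the same count on the reduced clause set, 0 assignments work.
Total: 4 + 0 = 4.

4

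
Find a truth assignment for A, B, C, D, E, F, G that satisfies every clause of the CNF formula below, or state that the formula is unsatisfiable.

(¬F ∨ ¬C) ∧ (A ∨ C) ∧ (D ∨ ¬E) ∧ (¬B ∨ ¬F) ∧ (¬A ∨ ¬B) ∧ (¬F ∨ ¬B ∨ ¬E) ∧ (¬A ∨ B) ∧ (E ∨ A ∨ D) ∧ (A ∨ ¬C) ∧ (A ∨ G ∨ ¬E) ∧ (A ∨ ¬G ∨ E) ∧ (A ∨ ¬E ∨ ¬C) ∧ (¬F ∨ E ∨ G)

UNSATISFIABLE

Branch on F: set F = False.
Branch on A: set A = True.
From the singleton clause (¬B), B = False.
Now (B) is unsatisfied and unit — conflict.
So A must be the other value — set A = False.
From the singleton clause (C), C = True.
Now (¬C) is unsatisfied and unit — conflict.
Both values of A lead to a conflict.
So F must be the other value — set F = True.
From the singleton clause (¬C), C = False.
From the singleton clause (A), A = True.
From the singleton clause (¬B), B = False.
Now (B) is unsatisfied and unit — conflict.
Both values of F lead to a conflict.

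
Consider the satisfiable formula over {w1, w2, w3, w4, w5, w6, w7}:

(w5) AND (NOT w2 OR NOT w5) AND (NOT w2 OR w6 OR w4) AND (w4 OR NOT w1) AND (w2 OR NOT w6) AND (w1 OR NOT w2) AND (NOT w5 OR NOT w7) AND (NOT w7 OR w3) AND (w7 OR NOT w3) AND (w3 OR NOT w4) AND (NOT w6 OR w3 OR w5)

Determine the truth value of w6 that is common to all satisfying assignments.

Suppose w6 = true.
From the singleton clause (w5), w5 = true.
From the singleton clause (NOT w2), w2 = false.
Now (w2) is unsatisfied and unit — conflict.
So every satisfying assignment has w6 = False.

False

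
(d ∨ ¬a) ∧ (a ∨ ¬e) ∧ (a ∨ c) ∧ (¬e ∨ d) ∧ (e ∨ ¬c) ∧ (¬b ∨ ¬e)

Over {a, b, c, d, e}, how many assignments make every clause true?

There are 2^5 = 32 truth assignments over (a, b, c, d, e).
Split on b. With b = True, the clauses containing b are satisfied and ¬b drops from the rest; 1 of the 2^4 = 16 assignments to the other variables satisfy what remains.
With b = False, by the same count on the reduced clause set, 3 assignments work.
(One model: a=T, b=F, c=F, d=T, e=F.)
Total: 1 + 3 = 4.

4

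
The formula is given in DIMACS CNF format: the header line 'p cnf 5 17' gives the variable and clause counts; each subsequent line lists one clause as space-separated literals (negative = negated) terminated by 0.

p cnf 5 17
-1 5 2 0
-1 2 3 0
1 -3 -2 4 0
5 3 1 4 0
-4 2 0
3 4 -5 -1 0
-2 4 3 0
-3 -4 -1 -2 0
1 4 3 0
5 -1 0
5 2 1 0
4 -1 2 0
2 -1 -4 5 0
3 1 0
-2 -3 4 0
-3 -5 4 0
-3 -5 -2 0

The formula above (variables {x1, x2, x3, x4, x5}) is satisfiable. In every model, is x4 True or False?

Suppose x4 = False.
Try x2 = False.
The clause (¬x1) is unit, so x1 = False.
The clause (x3) is unit, so x3 = True.
The clause (x5) is unit, so x5 = True.
That conflicts with the unit clause (¬x5).
That branch fails; take x2 = True instead.
The clause (x3) is unit, so x3 = True.
That conflicts with the unit clause (¬x3).
Both values of x2 lead to a conflict.
So every satisfying assignment has x4 = True.

True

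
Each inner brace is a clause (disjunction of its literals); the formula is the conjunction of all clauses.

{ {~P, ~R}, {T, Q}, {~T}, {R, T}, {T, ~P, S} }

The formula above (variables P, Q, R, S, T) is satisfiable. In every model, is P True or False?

Suppose P = 1.
Unit clause (~R) forces R = 0.
Unit clause (~T) forces T = 0.
That conflicts with the unit clause (T).
So every satisfying assignment has P = False.

False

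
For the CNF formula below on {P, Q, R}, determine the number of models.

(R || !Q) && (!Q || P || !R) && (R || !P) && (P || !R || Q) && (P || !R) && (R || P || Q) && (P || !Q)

2

There are 2^3 = 8 truth assignments over (P, Q, R).
Check each against the 7 clauses (columns in the order P, Q, R):
  F F F  ✗ fails (R || P || Q)
  F F T  ✗ fails (P || !R || Q)
  F T F  ✗ fails (R || !Q)
  F T T  ✗ fails (!Q || P || !R)
  T F F  ✗ fails (R || !P)
  T F T  ✓ satisfies all
  T T F  ✗ fails (R || !Q)
  T T T  ✓ satisfies all
2 of the 8 rows are models.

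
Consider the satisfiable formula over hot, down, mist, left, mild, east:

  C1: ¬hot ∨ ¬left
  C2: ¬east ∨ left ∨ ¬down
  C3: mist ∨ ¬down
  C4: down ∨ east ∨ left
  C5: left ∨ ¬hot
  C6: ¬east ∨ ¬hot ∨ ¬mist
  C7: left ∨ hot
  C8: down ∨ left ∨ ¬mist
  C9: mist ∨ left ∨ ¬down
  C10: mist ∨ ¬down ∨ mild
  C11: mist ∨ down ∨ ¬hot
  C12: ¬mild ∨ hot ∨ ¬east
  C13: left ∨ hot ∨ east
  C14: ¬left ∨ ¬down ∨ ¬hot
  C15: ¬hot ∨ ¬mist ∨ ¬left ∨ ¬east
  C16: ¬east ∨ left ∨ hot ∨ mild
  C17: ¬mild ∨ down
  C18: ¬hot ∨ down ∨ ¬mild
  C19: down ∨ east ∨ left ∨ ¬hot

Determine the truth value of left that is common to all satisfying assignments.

Suppose left = False.
From the singleton clause (¬hot), hot = False.
That conflicts with the unit clause (hot).
So every satisfying assignment has left = True.

True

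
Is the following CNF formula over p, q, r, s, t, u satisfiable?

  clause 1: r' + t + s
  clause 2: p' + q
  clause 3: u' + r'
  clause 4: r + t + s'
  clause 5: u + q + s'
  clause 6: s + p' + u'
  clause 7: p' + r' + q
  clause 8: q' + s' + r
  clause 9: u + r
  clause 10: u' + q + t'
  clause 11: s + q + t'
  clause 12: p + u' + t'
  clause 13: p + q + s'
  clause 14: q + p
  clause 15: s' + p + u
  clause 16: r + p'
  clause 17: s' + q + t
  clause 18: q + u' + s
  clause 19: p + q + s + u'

Yes, satisfiable

Suppose p = 0.
(q) alone gives q = 1.
Suppose u = 0.
(r) alone gives r = 1.
(s') alone gives s = 0.
(t) alone gives t = 1.
This assignment satisfies each clause.
A satisfying assignment: p ↦ 0, q ↦ 1, r ↦ 1, s ↦ 0, t ↦ 1, u ↦ 0.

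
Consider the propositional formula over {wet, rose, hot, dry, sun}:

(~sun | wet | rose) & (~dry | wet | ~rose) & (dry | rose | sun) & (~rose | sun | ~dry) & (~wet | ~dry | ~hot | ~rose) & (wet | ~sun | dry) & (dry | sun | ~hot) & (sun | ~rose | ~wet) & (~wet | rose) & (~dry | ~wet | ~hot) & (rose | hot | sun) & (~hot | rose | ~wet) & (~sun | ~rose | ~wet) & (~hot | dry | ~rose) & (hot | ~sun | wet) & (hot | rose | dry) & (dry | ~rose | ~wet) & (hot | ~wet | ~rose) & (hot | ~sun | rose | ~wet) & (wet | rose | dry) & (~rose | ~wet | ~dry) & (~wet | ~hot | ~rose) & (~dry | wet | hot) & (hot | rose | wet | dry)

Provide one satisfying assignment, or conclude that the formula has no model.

wet: 0, rose: 1, hot: 0, dry: 0, sun: 0

Case wet = 0:
Case sun = 0:
Case dry = 0:
The clause (rose) is unit, so rose = 1.
The clause (~hot) is unit, so hot = 0.
All clauses are satisfied.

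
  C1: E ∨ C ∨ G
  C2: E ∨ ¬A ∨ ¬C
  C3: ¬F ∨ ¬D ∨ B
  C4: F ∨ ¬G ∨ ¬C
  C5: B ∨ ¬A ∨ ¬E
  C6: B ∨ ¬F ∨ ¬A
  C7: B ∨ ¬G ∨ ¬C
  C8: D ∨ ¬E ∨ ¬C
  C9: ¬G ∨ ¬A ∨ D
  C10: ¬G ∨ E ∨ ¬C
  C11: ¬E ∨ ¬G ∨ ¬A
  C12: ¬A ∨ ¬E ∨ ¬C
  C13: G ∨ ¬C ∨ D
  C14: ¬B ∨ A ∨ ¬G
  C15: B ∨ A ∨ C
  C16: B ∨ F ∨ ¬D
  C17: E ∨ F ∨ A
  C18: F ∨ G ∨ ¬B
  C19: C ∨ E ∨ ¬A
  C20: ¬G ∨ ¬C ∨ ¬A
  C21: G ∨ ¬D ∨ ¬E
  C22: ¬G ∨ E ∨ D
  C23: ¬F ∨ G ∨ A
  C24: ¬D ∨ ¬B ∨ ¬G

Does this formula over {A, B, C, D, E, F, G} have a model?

Yes, satisfiable

Suppose E = True.
Suppose B = True.
Suppose D = False.
From the singleton clause (¬C), C = False.
Suppose G = False.
From the singleton clause (F), F = True.
From the singleton clause (A), A = True.
All clauses are satisfied.
A satisfying assignment: A: True; B: True; C: False; D: False; E: True; F: True; G: False.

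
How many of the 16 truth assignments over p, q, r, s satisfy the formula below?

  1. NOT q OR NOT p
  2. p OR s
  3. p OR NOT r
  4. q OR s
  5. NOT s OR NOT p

2

There are 2^4 = 16 truth assignments over (p, q, r, s).
Check each against the 5 clauses (columns in the order p, q, r, s):
  F F F F  ✗ fails (p OR s)
  F F F T  ✓ satisfies all
  F F T F  ✗ fails (p OR s)
  F F T T  ✗ fails (p OR NOT r)
  F T F F  ✗ fails (p OR s)
  F T F T  ✓ satisfies all
  F T T F  ✗ fails (p OR s)
  F T T T  ✗ fails (p OR NOT r)
  T F F F  ✗ fails (q OR s)
  T F F T  ✗ fails (NOT s OR NOT p)
  T F T F  ✗ fails (q OR s)
  T F T T  ✗ fails (NOT s OR NOT p)
  T T F F  ✗ fails (NOT q OR NOT p)
  T T F T  ✗ fails (NOT q OR NOT p)
  T T T F  ✗ fails (NOT q OR NOT p)
  T T T T  ✗ fails (NOT q OR NOT p)
2 of the 16 rows are models.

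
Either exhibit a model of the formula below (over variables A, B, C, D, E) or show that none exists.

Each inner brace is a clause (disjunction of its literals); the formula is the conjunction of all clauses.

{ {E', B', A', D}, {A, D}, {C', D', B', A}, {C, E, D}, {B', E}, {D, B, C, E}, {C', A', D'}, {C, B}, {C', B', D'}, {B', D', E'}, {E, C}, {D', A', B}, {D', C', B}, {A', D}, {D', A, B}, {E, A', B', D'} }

Case A = 1:
Unit clause (D) forces D = 1.
Unit clause (C') forces C = 0.
Unit clause (B) forces B = 1.
Unit clause (E) forces E = 1.
But (E') is also a unit clause — contradiction.
So A must be the other value — set A = 0.
Unit clause (D) forces D = 1.
Unit clause (B) forces B = 1.
Unit clause (C') forces C = 0.
Unit clause (E) forces E = 1.
But (E') is also a unit clause — contradiction.
Neither A = 1 nor A = 0 works.

UNSATISFIABLE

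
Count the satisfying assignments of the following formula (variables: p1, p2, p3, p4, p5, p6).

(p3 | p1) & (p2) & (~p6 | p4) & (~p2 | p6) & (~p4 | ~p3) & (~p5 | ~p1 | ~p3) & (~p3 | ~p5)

There are 2^6 = 64 truth assignments over (p1, p2, p3, p4, p5, p6).
Split on p2. With p2 = 1, the clauses containing p2 are satisfied and ~p2 drops from the rest; 2 of the 2^5 = 32 assignments to the other variables satisfy what remains.
With p2 = 0, by the same count on the reduced clause set, 0 assignments work.
(One model: p1=T, p2=T, p3=F, p4=T, p5=F, p6=T.)
Total: 2 + 0 = 2.

2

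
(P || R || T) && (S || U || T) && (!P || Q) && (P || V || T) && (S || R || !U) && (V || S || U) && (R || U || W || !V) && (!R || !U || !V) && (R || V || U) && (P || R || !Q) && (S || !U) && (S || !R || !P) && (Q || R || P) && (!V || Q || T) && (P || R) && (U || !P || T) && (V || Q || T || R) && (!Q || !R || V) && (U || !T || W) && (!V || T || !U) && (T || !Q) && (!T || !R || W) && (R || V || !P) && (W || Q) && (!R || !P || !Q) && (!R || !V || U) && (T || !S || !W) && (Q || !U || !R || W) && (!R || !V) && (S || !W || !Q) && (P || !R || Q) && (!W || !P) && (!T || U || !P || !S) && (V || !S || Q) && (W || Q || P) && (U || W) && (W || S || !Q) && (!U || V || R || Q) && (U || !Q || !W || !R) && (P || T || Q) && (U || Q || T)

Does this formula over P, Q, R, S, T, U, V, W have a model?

Try P = true.
The clause (Q) is unit, so Q = true.
The clause (T) is unit, so T = true.
The clause (!R) is unit, so R = false.
The clause (V) is unit, so V = true.
The clause (!W) is unit, so W = false.
The clause (U) is unit, so U = true.
The clause (S) is unit, so S = true.
All clauses are satisfied.
A satisfying assignment: P: true,  Q: true,  R: false,  S: true,  T: true,  U: true,  V: true,  W: false.

Satisfiable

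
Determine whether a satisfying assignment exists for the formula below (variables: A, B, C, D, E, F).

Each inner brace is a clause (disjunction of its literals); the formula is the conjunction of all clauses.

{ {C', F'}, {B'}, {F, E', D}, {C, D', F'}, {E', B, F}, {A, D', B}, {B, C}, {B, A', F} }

(B') alone gives B = 0.
(C) alone gives C = 1.
(F') alone gives F = 0.
(E') alone gives E = 0.
(A') alone gives A = 0.
(D') alone gives D = 0.
Every clause now holds.
A satisfying assignment: A: 0; B: 0; C: 1; D: 0; E: 0; F: 0.

Yes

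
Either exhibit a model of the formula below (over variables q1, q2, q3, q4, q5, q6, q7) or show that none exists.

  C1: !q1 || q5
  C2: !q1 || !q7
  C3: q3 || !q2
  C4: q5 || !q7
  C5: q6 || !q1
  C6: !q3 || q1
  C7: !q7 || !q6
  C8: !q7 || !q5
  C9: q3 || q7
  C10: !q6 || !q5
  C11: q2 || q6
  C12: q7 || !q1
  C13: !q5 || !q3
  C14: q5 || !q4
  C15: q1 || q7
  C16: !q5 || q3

Branch on q1: set q1 = false.
Unit clause (!q3) forces q3 = false.
Unit clause (!q2) forces q2 = false.
Unit clause (q7) forces q7 = true.
Unit clause (q5) forces q5 = true.
That conflicts with the unit clause (!q5).
Backtrack on q1: now try q1 = true.
Unit clause (q5) forces q5 = true.
Unit clause (!q7) forces q7 = false.
That conflicts with the unit clause (q7).
Neither q1 = true nor q1 = false works.

UNSATISFIABLE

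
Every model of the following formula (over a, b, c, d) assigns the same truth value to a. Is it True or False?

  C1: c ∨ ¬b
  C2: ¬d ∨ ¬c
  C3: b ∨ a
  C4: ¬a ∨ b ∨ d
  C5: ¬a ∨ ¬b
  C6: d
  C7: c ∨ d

Suppose a = False.
(b) alone gives b = True.
(c) alone gives c = True.
(¬d) alone gives d = False.
That conflicts with the unit clause (d).
So every satisfying assignment has a = True.

True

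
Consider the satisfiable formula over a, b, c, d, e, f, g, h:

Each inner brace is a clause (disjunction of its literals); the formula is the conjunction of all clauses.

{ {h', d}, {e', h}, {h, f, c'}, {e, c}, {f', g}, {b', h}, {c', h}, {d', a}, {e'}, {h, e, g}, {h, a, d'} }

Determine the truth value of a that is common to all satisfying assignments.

Suppose a = 0.
The clause (d') is unit, so d = 0.
The clause (h') is unit, so h = 0.
The clause (e') is unit, so e = 0.
The clause (c) is unit, so c = 1.
But (c') is also a unit clause — contradiction.
So every satisfying assignment has a = True.

True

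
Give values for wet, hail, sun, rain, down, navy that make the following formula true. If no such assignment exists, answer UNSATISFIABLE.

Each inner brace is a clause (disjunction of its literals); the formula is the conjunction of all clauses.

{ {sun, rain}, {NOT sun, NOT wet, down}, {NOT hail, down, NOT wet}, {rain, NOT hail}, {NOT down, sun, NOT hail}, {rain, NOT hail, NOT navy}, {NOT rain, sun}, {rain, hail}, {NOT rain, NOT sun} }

Branch on sun: set sun = true.
(NOT rain) alone gives rain = false.
(NOT hail) alone gives hail = false.
But (hail) is also a unit clause — contradiction.
That branch fails; take sun = false instead.
(rain) alone gives rain = true.
But (NOT rain) is also a unit clause — contradiction.
Neither sun = true nor sun = false works.

UNSATISFIABLE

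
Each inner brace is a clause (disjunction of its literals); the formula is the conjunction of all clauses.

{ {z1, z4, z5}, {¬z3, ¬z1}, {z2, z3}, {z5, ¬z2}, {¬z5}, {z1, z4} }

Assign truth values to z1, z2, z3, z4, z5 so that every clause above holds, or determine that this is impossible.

(¬z5) alone gives z5 = False.
(¬z2) alone gives z2 = False.
(z3) alone gives z3 = True.
(¬z1) alone gives z1 = False.
(z4) alone gives z4 = True.
This assignment satisfies each clause.

z1: False; z2: False; z3: True; z4: True; z5: False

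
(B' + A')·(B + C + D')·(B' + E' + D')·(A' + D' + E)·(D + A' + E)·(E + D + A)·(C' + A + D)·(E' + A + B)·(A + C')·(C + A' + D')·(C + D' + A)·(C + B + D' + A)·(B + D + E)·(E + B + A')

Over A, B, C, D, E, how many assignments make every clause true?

4

There are 2^5 = 32 truth assignments over (A, B, C, D, E).
Split on B. With B = 1, the clauses containing B are satisfied and B' drops from the rest; 1 of the 2^4 = 16 assignments to the other variables satisfy what remains.
With B = 0, by the same count on the reduced clause set, 3 assignments work.
(One model: A=F, B=T, C=F, D=F, E=T.)
Total: 1 + 3 = 4.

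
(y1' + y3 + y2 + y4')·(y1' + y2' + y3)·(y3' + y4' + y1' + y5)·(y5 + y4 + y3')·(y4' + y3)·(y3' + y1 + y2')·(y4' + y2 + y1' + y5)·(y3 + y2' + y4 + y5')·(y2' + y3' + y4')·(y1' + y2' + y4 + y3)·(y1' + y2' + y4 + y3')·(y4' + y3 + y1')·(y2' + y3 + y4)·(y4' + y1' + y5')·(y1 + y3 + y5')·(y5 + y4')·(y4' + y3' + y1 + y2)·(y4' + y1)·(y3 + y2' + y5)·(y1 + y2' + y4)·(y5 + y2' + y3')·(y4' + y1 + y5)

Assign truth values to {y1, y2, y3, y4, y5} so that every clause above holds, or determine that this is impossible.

y1 ↦ 1, y2 ↦ 0, y3 ↦ 0, y4 ↦ 0, y5 ↦ 1

Branch on y4: set y4 = 0.
Branch on y5: set y5 = 1.
Branch on y3: set y3 = 0.
(y2') alone gives y2 = 0.
(y1) alone gives y1 = 1.
Every clause now holds.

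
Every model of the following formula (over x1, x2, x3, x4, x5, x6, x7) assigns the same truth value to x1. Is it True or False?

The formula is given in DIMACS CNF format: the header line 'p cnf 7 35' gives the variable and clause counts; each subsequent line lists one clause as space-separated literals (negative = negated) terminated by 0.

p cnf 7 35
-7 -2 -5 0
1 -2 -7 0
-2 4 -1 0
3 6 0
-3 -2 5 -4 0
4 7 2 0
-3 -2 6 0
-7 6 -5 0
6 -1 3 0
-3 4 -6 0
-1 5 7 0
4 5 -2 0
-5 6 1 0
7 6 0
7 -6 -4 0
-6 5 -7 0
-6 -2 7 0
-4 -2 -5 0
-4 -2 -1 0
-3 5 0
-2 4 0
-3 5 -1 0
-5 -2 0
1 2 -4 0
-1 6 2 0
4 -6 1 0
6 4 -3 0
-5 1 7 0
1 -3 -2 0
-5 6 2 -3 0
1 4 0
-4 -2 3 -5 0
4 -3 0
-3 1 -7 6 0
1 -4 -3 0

Suppose x1 = False.
(x4) alone gives x4 = True.
(x2) alone gives x2 = True.
(¬x7) alone gives x7 = False.
(x6) alone gives x6 = True.
But (¬x6) is also a unit clause — contradiction.
So every satisfying assignment has x1 = True.

True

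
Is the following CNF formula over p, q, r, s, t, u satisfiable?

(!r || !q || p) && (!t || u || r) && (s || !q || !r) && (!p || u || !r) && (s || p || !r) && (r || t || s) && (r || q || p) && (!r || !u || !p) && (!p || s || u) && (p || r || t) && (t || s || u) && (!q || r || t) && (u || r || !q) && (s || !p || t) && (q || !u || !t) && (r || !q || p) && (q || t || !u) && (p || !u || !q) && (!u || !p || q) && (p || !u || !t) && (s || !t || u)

Satisfiable

Suppose r = false.
Suppose t = true.
From the singleton clause (u), u = true.
From the singleton clause (q), q = true.
From the singleton clause (p), p = true.
All clauses hold; s can take either value.
A satisfying assignment: p=true, q=true, r=false, s=true, t=true, u=true.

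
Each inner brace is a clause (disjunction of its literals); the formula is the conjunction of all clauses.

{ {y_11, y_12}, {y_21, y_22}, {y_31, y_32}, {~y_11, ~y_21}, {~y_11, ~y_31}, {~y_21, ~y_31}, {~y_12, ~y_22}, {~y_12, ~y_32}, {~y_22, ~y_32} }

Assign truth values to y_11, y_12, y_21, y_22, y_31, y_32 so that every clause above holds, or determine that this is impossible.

Case y_11 = 1:
The clause (~y_21) is unit, so y_21 = 0.
The clause (y_22) is unit, so y_22 = 1.
The clause (~y_31) is unit, so y_31 = 0.
The clause (y_32) is unit, so y_32 = 1.
Now (~y_32) is unsatisfied and unit — conflict.
Undo y_11 and try y_11 = 0.
The clause (y_12) is unit, so y_12 = 1.
The clause (~y_22) is unit, so y_22 = 0.
The clause (y_21) is unit, so y_21 = 1.
The clause (~y_31) is unit, so y_31 = 0.
The clause (y_32) is unit, so y_32 = 1.
Now (~y_32) is unsatisfied and unit — conflict.
Both values of y_11 lead to a conflict.

UNSATISFIABLE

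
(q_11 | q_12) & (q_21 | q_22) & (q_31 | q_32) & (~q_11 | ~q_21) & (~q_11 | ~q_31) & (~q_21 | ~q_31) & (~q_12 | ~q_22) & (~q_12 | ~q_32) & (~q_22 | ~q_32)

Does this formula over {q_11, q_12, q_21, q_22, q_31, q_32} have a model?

Unsatisfiable

Branch on q_11: set q_11 = 1.
From the singleton clause (~q_21), q_21 = 0.
From the singleton clause (q_22), q_22 = 1.
From the singleton clause (~q_31), q_31 = 0.
From the singleton clause (q_32), q_32 = 1.
Now (~q_32) is unsatisfied and unit — conflict.
Backtrack on q_11: now try q_11 = 0.
From the singleton clause (q_12), q_12 = 1.
From the singleton clause (~q_22), q_22 = 0.
From the singleton clause (q_21), q_21 = 1.
From the singleton clause (~q_31), q_31 = 0.
From the singleton clause (q_32), q_32 = 1.
Now (~q_32) is unsatisfied and unit — conflict.
Both values of q_11 lead to a conflict.
No assignment satisfies every clause.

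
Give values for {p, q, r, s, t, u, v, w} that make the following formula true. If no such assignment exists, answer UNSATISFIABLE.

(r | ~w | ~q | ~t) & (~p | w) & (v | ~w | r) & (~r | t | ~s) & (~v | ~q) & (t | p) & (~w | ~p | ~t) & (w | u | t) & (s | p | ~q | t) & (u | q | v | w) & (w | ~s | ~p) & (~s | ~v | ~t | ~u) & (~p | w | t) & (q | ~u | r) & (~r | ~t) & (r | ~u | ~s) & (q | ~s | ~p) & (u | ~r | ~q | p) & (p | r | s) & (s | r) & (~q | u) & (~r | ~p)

p ↦ 0; q ↦ 0; r ↦ 0; s ↦ 1; t ↦ 1; u ↦ 0; v ↦ 1; w ↦ 1

Try p = 0.
(t) alone gives t = 1.
(~r) alone gives r = 0.
(s) alone gives s = 1.
(~u) alone gives u = 0.
(~q) alone gives q = 0.
Try v = 1.
Every clause is now satisfied; w is unconstrained.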